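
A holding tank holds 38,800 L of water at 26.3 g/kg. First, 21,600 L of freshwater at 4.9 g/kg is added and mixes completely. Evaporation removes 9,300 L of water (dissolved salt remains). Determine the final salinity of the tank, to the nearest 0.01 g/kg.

22.04 g/kg

After mixing: salt = 38,800×26.3 + 21,600×4.9 = 1,126,280; volume = 60,400 L
After evaporation: salt unchanged = 1,126,280; volume = 60,400 − 9,300 = 51,100 L
S = 1,126,280 / 51,100 = 22.0407 g/kg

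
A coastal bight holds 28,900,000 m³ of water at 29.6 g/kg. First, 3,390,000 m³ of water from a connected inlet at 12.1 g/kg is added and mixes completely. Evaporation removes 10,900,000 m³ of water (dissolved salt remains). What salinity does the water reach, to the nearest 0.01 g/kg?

After mixing: salt = 28,900,000×29.6 + 3,390,000×12.1 = 896,459,000; volume = 32,290,000 m³
After evaporation: salt unchanged = 896,459,000; volume = 32,290,000 − 10,900,000 = 21,390,000 m³
S = 896,459,000 / 21,390,000 = 41.9102 g/kg

41.91 g/kg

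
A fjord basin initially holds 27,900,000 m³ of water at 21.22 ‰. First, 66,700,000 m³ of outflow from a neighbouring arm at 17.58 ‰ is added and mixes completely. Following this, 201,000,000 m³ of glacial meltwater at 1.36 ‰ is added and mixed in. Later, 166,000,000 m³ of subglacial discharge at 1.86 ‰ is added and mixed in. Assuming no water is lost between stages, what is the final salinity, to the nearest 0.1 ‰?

Total salt / total volume:
Initial salt = 27,900,000×21.22 = 592,038,000
After stage 1: salt = 592,038,000 + 66,700,000×17.58 = 1,764,624,000; volume = 94,600,000 m³; S = 18.654 ‰
After stage 2: salt = 1,764,624,000 + 201,000,000×1.36 = 2,037,984,000; volume = 295,600,000 m³; S = 6.894 ‰
After stage 3: salt = 2,037,984,000 + 166,000,000×1.86 = 2,346,744,000; volume = 461,600,000 m³
S = 2,346,744,000 / 461,600,000 = 5.0839 ‰

5.1 ‰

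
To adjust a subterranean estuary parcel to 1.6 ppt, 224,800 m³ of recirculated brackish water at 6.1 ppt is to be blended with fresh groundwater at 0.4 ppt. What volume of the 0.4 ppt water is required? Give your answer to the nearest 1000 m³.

Salt balance: 224,800×6.1 + V×0.4 = (224,800+V)×1.6
1,371,280 + 0.4V = 359,680 + 1.6V
1,011,600 = 1.2V
V = 843,000 m³

843000 m³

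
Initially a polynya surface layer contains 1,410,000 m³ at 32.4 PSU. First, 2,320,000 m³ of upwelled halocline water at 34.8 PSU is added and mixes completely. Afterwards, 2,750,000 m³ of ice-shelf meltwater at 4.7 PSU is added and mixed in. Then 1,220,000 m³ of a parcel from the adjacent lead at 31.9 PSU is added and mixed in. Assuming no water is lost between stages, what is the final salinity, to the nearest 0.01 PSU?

Conserving salt mass:
Initial salt = 1,410,000×32.4 = 45,684,000
After stage 1: salt = 45,684,000 + 2,320,000×34.8 = 126,420,000; volume = 3,730,000 m³; S = 33.893 PSU
After stage 2: salt = 126,420,000 + 2,750,000×4.7 = 139,345,000; volume = 6,480,000 m³; S = 21.504 PSU
After stage 3: salt = 139,345,000 + 1,220,000×31.9 = 178,263,000; volume = 7,700,000 m³
S = 178,263,000 / 7,700,000 = 23.151 PSU

23.15 PSU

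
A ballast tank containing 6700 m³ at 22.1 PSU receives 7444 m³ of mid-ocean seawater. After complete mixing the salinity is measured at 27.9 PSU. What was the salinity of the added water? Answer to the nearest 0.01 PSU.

33.12 PSU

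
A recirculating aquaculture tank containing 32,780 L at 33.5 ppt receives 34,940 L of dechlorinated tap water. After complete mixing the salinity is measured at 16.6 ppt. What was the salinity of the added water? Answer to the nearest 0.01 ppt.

0.74 ppt

Salt balance: 32,780×33.5 + 34,940×S = 67,720×16.6
1,098,130 + 34,940·S = 1,124,152
S = (1,124,152 − 1,098,130) / 34,940 = 0.7448 ppt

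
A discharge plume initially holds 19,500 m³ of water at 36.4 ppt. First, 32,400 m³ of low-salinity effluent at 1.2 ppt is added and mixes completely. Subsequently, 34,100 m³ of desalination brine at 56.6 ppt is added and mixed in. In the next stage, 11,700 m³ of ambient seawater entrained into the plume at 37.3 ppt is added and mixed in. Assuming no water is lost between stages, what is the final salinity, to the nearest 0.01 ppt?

31.88 ppt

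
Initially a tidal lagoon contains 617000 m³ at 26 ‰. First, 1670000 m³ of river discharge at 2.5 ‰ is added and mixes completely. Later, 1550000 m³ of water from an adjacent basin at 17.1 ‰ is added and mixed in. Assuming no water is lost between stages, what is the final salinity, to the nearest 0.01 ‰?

Total salt / total volume:
Initial salt = 617,000×26 = 16,042,000
After stage 1: salt = 16,042,000 + 1,670,000×2.5 = 20,217,000; volume = 2,287,000 m³; S = 8.84 ‰
After stage 2: salt = 20,217,000 + 1,550,000×17.1 = 46,722,000; volume = 3,837,000 m³
S = 46,722,000 / 3,837,000 = 12.1767 ‰

12.18 ‰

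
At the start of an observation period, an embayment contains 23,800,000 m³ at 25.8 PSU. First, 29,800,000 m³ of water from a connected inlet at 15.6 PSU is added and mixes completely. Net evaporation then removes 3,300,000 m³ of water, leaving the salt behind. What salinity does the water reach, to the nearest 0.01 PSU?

21.45 PSU

After mixing: salt = 23,800,000×25.8 + 29,800,000×15.6 = 1,078,920,000; volume = 53,600,000 m³
After evaporation: salt unchanged = 1,078,920,000; volume = 53,600,000 − 3,300,000 = 50,300,000 m³
S = 1,078,920,000 / 50,300,000 = 21.4497 PSU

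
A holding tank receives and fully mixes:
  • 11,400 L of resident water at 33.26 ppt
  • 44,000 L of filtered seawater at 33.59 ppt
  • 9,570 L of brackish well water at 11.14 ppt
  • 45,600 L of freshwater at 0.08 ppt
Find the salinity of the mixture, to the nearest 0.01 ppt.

Weighted by volume,
salt = 11,400×33.26 + 44,000×33.59 + 9,570×11.14 + 45,600×0.08 = 379,164 + 1,477,960 + 106,609.8 + 3,648 = 1,967,381.8
volume = 11,400 + 44,000 + 9,570 + 45,600 = 110,570 L
S = 1,967,381.8 / 110,570 = 17.7931 ppt

17.79 ppt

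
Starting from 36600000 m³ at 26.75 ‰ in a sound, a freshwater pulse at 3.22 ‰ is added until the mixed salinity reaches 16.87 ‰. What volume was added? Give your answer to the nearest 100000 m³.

26500000 m³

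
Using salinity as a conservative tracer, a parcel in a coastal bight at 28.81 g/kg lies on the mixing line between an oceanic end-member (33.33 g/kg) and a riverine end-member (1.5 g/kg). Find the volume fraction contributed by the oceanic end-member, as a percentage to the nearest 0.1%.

Let g be the oceanic fraction. Salt balance per unit volume:
g×33.33 + (1−g)×1.5 = 28.81
g = (28.81 − 1.5) / (33.33 − 1.5) = 27.31/31.83 = 0.858

85.8%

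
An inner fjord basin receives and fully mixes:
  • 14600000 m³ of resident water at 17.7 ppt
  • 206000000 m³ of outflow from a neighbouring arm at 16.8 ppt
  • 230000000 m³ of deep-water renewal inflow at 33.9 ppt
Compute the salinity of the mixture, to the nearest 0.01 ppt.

25.56 ppt

Weighted by volume,
salt = 14,600,000×17.7 + 206,000,000×16.8 + 230,000,000×33.9 = 258,420,000 + 3,460,800,000 + 7,797,000,000 = 11,516,220,000
volume = 14,600,000 + 206,000,000 + 230,000,000 = 450,600,000 m³
S = 11,516,220,000 / 450,600,000 = 25.5575 ppt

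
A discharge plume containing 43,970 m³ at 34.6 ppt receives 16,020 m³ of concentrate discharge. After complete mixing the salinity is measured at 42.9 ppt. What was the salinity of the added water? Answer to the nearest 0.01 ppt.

65.68 ppt

Salt balance: 43,970×34.6 + 16,020×S = 59,990×42.9
1,521,362 + 16,020·S = 2,573,571
S = (2,573,571 − 1,521,362) / 16,020 = 65.681 ppt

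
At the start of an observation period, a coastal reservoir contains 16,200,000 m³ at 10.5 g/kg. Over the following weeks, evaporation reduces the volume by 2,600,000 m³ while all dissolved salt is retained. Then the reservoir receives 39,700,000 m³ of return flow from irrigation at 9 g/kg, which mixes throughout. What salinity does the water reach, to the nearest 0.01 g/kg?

After evaporation: salt = 16,200,000×10.5 = 170,100,000; volume = 16,200,000 − 2,600,000 = 13,600,000 m³
After mixing: salt = 170,100,000 + 39,700,000×9 = 527,400,000; volume = 13,600,000 + 39,700,000 = 53,300,000 m³
S = 527,400,000 / 53,300,000 = 9.8949 g/kg

9.89 g/kg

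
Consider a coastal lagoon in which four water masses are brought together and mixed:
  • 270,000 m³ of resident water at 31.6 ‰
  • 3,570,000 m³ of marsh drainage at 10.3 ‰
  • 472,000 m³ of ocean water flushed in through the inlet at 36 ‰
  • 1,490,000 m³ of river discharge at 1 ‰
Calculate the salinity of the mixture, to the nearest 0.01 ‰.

Conserving salt mass:
salt = 270,000×31.6 + 3,570,000×10.3 + 472,000×36 + 1,490,000×1 = 8,532,000 + 36,771,000 + 16,992,000 + 1,490,000 = 63,785,000
volume = 270,000 + 3,570,000 + 472,000 + 1,490,000 = 5,802,000 m³
S = 63,785,000 / 5,802,000 = 10.9936 ‰

10.99 ‰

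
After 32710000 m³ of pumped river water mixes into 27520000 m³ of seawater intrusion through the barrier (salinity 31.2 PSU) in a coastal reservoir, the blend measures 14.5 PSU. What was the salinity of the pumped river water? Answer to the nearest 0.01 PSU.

Salt balance: 27,520,000×31.2 + 32,710,000×S = 60,230,000×14.5
858,624,000 + 32,710,000·S = 873,335,000
S = (873,335,000 − 858,624,000) / 32,710,000 = 0.4497 PSU

0.45 PSU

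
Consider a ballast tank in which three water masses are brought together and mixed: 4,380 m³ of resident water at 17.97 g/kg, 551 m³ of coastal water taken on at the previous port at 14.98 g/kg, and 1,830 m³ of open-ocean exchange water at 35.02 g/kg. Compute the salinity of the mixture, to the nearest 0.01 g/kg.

Total salt / total volume:
salt = 4,380×17.97 + 551×14.98 + 1,830×35.02 = 78,708.6 + 8,253.98 + 64,086.6 = 151,049.18
volume = 4,380 + 551 + 1,830 = 6,761 m³
S = 151,049.18 / 6,761 = 22.3412 g/kg

22.34 g/kg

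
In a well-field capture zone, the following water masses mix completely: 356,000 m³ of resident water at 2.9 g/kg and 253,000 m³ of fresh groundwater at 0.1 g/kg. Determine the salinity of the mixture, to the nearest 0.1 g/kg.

Conserving salt mass:
salt = 356,000×2.9 + 253,000×0.1 = 1,032,400 + 25,300 = 1,057,700
volume = 356,000 + 253,000 = 609,000 m³
S = 1,057,700 / 609,000 = 1.737 g/kg

1.7 g/kg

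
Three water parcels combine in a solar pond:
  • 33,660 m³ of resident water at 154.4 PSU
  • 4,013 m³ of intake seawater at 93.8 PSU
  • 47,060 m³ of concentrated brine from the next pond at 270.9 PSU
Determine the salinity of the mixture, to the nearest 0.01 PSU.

216.23 PSU

Weighted by volume,
salt = 33,660×154.4 + 4,013×93.8 + 47,060×270.9 = 5,197,104 + 376,419.4 + 12,748,554 = 18,322,077.4
volume = 33,660 + 4,013 + 47,060 = 84,733 m³
S = 18,322,077.4 / 84,733 = 216.2331 PSU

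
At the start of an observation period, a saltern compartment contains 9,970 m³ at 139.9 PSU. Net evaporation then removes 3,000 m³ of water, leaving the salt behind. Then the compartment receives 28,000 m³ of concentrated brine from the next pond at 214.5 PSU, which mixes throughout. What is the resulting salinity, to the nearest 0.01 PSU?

After evaporation: salt = 9,970×139.9 = 1,394,803; volume = 9,970 − 3,000 = 6,970 m³
After mixing: salt = 1,394,803 + 28,000×214.5 = 7,400,803; volume = 6,970 + 28,000 = 34,970 m³
S = 7,400,803 / 34,970 = 211.6329 PSU

211.63 PSU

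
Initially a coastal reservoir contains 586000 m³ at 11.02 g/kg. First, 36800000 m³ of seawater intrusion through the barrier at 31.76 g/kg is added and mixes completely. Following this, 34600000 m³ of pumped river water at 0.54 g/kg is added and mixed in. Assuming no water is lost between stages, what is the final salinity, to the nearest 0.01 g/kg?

Mass of salt is conserved:
Initial salt = 586,000×11.02 = 6,457,720
After stage 1: salt = 6,457,720 + 36,800,000×31.76 = 1,175,225,720; volume = 37,386,000 m³; S = 31.435 g/kg
After stage 2: salt = 1,175,225,720 + 34,600,000×0.54 = 1,193,909,720; volume = 71,986,000 m³
S = 1,193,909,720 / 71,986,000 = 16.5853 g/kg

16.59 g/kg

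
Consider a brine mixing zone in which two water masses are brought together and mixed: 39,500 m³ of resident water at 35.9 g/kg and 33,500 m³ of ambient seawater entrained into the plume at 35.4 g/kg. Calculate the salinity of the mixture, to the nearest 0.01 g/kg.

35.67 g/kg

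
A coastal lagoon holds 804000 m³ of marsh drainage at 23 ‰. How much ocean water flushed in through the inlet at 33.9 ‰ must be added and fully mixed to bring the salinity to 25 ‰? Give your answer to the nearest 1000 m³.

181000 m³

Salt balance: 804,000×23 + V×33.9 = (804,000+V)×25
18,492,000 + 33.9V = 20,100,000 + 25V
1,608,000 = 8.9V
V = 180,674.16 m³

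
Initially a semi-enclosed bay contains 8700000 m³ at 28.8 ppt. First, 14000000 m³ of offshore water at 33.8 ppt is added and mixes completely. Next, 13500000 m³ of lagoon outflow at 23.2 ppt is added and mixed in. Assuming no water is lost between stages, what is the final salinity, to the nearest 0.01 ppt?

28.65 ppt

Salt balance:
Initial salt = 8,700,000×28.8 = 250,560,000
After stage 1: salt = 250,560,000 + 14,000,000×33.8 = 723,760,000; volume = 22,700,000 m³; S = 31.884 ppt
After stage 2: salt = 723,760,000 + 13,500,000×23.2 = 1,036,960,000; volume = 36,200,000 m³
S = 1,036,960,000 / 36,200,000 = 28.6453 ppt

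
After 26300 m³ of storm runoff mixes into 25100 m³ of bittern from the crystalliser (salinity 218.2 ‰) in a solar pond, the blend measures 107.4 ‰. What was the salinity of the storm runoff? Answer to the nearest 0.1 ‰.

1.7 ‰

Salt balance: 25,100×218.2 + 26,300×S = 51,400×107.4
5,476,820 + 26,300·S = 5,520,360
S = (5,520,360 − 5,476,820) / 26,300 = 1.6555 ‰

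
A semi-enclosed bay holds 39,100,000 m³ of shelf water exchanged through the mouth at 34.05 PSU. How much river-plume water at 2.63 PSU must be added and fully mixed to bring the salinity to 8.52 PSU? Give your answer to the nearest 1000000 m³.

Salt balance: 39,100,000×34.05 + V×2.63 = (39,100,000+V)×8.52
1,331,355,000 + 2.63V = 333,132,000 + 8.52V
998,223,000 = 5.89V
V = 169,477,589.13 m³

169000000 m³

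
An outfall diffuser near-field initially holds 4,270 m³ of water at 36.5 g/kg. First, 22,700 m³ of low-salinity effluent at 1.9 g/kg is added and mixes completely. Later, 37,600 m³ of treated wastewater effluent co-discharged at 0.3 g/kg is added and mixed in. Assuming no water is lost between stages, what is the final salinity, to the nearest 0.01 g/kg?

Mass of salt is conserved:
Initial salt = 4,270×36.5 = 155,855
After stage 1: salt = 155,855 + 22,700×1.9 = 198,985; volume = 26,970 m³; S = 7.378 g/kg
After stage 2: salt = 198,985 + 37,600×0.3 = 210,265; volume = 64,570 m³
S = 210,265 / 64,570 = 3.2564 g/kg

3.26 g/kg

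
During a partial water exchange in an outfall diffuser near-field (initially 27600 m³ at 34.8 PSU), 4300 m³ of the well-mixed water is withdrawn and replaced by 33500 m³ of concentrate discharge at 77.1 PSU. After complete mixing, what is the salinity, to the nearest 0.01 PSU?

59.75 PSU

Remaining after removal: 23,300 m³ at 34.8 PSU (salt = 810,840)
After addition: salt = 810,840 + 33,500×77.1 = 3,393,690; volume = 56,800 m³
S = 3,393,690 / 56,800 = 59.7481 PSU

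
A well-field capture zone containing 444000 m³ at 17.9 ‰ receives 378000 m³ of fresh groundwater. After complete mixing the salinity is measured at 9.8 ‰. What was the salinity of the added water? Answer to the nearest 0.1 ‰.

0.3 ‰

Salt balance: 444,000×17.9 + 378,000×S = 822,000×9.8
7,947,600 + 378,000·S = 8,055,600
S = (8,055,600 − 7,947,600) / 378,000 = 0.2857 ‰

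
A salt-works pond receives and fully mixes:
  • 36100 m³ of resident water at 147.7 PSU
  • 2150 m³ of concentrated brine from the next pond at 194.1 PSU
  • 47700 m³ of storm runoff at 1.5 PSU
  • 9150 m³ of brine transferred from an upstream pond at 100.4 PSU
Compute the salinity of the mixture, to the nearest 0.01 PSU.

Mass of salt is conserved:
salt = 36,100×147.7 + 2,150×194.1 + 47,700×1.5 + 9,150×100.4 = 5,331,970 + 417,315 + 71,550 + 918,660 = 6,739,495
volume = 36,100 + 2,150 + 47,700 + 9,150 = 95,100 m³
S = 6,739,495 / 95,100 = 70.8675 PSU

70.87 PSU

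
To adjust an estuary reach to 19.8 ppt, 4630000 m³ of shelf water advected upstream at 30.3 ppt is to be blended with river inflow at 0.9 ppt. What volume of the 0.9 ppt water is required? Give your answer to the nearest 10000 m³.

2570000 m³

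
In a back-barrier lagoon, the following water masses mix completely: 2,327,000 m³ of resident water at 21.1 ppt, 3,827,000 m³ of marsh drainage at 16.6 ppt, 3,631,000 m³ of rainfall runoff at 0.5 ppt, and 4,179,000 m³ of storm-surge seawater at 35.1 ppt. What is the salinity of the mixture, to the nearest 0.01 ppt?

18.70 ppt

Mass of salt is conserved:
salt = 2,327,000×21.1 + 3,827,000×16.6 + 3,631,000×0.5 + 4,179,000×35.1 = 49,099,700 + 63,528,200 + 1,815,500 + 146,682,900 = 261,126,300
volume = 2,327,000 + 3,827,000 + 3,631,000 + 4,179,000 = 13,964,000 m³
S = 261,126,300 / 13,964,000 = 18.7 ppt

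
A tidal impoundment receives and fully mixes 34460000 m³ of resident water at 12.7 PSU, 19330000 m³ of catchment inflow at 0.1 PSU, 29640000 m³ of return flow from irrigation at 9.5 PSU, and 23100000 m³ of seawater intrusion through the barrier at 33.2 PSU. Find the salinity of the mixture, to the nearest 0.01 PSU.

Salt balance:
salt = 34,460,000×12.7 + 19,330,000×0.1 + 29,640,000×9.5 + 23,100,000×33.2 = 437,642,000 + 1,933,000 + 281,580,000 + 766,920,000 = 1,488,075,000
volume = 34,460,000 + 19,330,000 + 29,640,000 + 23,100,000 = 106,530,000 m³
S = 1,488,075,000 / 106,530,000 = 13.9686 PSU

13.97 PSU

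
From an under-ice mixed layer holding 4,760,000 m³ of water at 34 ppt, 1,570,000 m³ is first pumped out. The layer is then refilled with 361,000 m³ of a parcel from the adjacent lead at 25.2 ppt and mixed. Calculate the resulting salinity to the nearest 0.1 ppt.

Remaining after removal: 3,190,000 m³ at 34 ppt (salt = 108,460,000)
After addition: salt = 108,460,000 + 361,000×25.2 = 117,557,200; volume = 3,551,000 m³
S = 117,557,200 / 3,551,000 = 33.1054 ppt

33.1 ppt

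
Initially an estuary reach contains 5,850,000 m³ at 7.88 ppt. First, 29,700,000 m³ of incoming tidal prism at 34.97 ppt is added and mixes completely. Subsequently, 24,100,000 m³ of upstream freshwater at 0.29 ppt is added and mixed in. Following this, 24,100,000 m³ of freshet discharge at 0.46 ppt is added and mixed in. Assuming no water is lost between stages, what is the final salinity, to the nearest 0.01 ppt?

Weighted by volume,
Initial salt = 5,850,000×7.88 = 46,098,000
After stage 1: salt = 46,098,000 + 29,700,000×34.97 = 1,084,707,000; volume = 35,550,000 m³; S = 30.512 ppt
After stage 2: salt = 1,084,707,000 + 24,100,000×0.29 = 1,091,696,000; volume = 59,650,000 m³; S = 18.302 ppt
After stage 3: salt = 1,091,696,000 + 24,100,000×0.46 = 1,102,782,000; volume = 83,750,000 m³
S = 1,102,782,000 / 83,750,000 = 13.1675 ppt

13.17 ppt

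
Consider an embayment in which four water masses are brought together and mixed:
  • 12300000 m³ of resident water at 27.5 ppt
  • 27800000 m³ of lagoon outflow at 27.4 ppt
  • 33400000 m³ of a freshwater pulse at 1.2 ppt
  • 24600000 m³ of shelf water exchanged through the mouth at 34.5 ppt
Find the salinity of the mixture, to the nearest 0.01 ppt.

By conservation of dissolved salt,
salt = 12,300,000×27.5 + 27,800,000×27.4 + 33,400,000×1.2 + 24,600,000×34.5 = 338,250,000 + 761,720,000 + 40,080,000 + 848,700,000 = 1,988,750,000
volume = 12,300,000 + 27,800,000 + 33,400,000 + 24,600,000 = 98,100,000 m³
S = 1,988,750,000 / 98,100,000 = 20.2727 ppt

20.27 ppt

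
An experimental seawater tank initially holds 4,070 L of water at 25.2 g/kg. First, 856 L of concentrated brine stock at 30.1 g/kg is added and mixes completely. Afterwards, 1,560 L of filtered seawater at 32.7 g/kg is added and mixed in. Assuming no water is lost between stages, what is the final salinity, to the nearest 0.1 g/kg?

27.7 g/kg

Mass of salt is conserved:
Initial salt = 4,070×25.2 = 102,564
After stage 1: salt = 102,564 + 856×30.1 = 128,329.6; volume = 4,926 L; S = 26.051 g/kg
After stage 2: salt = 128,329.6 + 1,560×32.7 = 179,341.6; volume = 6,486 L
S = 179,341.6 / 6,486 = 27.6506 g/kg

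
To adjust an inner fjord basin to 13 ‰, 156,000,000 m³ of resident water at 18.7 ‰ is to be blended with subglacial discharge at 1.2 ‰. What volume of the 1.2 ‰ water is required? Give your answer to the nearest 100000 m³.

75400000 m³

Salt balance: 156,000,000×18.7 + V×1.2 = (156,000,000+V)×13
2,917,200,000 + 1.2V = 2,028,000,000 + 13V
889,200,000 = 11.8V
V = 75,355,932.2 m³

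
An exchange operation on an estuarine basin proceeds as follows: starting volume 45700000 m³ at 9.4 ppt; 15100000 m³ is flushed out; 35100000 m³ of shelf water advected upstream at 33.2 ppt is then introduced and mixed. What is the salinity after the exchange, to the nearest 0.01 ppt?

22.12 ppt

Remaining after removal: 30,600,000 m³ at 9.4 ppt (salt = 287,640,000)
After addition: salt = 287,640,000 + 35,100,000×33.2 = 1,452,960,000; volume = 65,700,000 m³
S = 1,452,960,000 / 65,700,000 = 22.1151 ppt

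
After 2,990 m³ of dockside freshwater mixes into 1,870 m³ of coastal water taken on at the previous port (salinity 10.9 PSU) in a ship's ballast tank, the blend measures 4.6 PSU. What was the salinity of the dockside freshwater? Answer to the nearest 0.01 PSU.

0.66 PSU

Salt balance: 1,870×10.9 + 2,990×S = 4,860×4.6
20,383 + 2,990·S = 22,356
S = (22,356 − 20,383) / 2,990 = 0.6599 PSU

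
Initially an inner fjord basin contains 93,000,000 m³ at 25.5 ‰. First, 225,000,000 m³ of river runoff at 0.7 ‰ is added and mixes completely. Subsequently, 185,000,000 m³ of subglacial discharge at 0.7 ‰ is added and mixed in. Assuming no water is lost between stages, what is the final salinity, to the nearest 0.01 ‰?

5.29 ‰

Mass of salt is conserved:
Initial salt = 93,000,000×25.5 = 2,371,500,000
After stage 1: salt = 2,371,500,000 + 225,000,000×0.7 = 2,529,000,000; volume = 318,000,000 m³; S = 7.953 ‰
After stage 2: salt = 2,529,000,000 + 185,000,000×0.7 = 2,658,500,000; volume = 503,000,000 m³
S = 2,658,500,000 / 503,000,000 = 5.2853 ‰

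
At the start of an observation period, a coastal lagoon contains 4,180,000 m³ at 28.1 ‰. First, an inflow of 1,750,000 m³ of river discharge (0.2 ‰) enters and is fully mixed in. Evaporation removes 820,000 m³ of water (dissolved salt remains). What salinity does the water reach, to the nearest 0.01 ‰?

23.05 ‰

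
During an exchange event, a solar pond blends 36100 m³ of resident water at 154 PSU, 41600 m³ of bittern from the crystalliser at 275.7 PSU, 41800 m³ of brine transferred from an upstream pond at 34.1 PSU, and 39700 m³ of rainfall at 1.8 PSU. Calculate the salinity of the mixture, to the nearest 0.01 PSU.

116.37 PSU

Total salt / total volume:
salt = 36,100×154 + 41,600×275.7 + 41,800×34.1 + 39,700×1.8 = 5,559,400 + 11,469,120 + 1,425,380 + 71,460 = 18,525,360
volume = 36,100 + 41,600 + 41,800 + 39,700 = 159,200 m³
S = 18,525,360 / 159,200 = 116.3653 PSU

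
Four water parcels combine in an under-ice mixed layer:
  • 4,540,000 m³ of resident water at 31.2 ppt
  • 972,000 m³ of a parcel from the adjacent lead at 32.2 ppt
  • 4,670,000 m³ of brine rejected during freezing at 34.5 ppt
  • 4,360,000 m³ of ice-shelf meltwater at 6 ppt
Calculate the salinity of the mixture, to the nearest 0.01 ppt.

24.77 ppt

Conserving salt mass:
salt = 4,540,000×31.2 + 972,000×32.2 + 4,670,000×34.5 + 4,360,000×6 = 141,648,000 + 31,298,400 + 161,115,000 + 26,160,000 = 360,221,400
volume = 4,540,000 + 972,000 + 4,670,000 + 4,360,000 = 14,542,000 m³
S = 360,221,400 / 14,542,000 = 24.7711 ppt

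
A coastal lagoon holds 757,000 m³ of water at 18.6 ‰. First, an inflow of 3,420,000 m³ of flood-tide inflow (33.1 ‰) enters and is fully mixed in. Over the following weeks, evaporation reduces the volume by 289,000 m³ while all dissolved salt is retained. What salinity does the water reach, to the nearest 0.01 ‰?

After mixing: salt = 757,000×18.6 + 3,420,000×33.1 = 127,282,200; volume = 4,177,000 m³
After evaporation: salt unchanged = 127,282,200; volume = 4,177,000 − 289,000 = 3,888,000 m³
S = 127,282,200 / 3,888,000 = 32.7372 ‰

32.74 ‰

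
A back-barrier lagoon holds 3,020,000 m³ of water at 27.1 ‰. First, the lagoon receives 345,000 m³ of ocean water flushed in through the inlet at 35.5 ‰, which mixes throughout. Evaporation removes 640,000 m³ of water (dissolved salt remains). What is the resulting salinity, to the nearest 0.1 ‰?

34.5 ‰

After mixing: salt = 3,020,000×27.1 + 345,000×35.5 = 94,089,500; volume = 3,365,000 m³
After evaporation: salt unchanged = 94,089,500; volume = 3,365,000 − 640,000 = 2,725,000 m³
S = 94,089,500 / 2,725,000 = 34.5283 ‰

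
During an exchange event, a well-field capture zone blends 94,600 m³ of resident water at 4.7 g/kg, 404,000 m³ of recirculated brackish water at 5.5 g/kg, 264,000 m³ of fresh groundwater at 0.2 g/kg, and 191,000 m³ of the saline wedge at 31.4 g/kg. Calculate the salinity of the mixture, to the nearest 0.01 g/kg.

9.14 g/kg

Total salt / total volume:
salt = 94,600×4.7 + 404,000×5.5 + 264,000×0.2 + 191,000×31.4 = 444,620 + 2,222,000 + 52,800 + 5,997,400 = 8,716,820
volume = 94,600 + 404,000 + 264,000 + 191,000 = 953,600 m³
S = 8,716,820 / 953,600 = 9.141 g/kg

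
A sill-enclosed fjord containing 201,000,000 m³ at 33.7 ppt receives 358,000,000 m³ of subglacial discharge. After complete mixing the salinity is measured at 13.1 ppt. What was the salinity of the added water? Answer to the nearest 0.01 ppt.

Salt balance: 201,000,000×33.7 + 358,000,000×S = 559,000,000×13.1
6,773,700,000 + 358,000,000·S = 7,322,900,000
S = (7,322,900,000 − 6,773,700,000) / 358,000,000 = 1.5341 ppt

1.53 ppt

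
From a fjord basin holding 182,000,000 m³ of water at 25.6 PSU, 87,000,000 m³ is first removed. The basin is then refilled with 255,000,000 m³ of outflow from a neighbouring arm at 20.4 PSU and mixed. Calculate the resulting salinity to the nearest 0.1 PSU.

21.8 PSU

Remaining after removal: 95,000,000 m³ at 25.6 PSU (salt = 2,432,000,000)
After addition: salt = 2,432,000,000 + 255,000,000×20.4 = 7,634,000,000; volume = 350,000,000 m³
S = 7,634,000,000 / 350,000,000 = 21.8114 PSU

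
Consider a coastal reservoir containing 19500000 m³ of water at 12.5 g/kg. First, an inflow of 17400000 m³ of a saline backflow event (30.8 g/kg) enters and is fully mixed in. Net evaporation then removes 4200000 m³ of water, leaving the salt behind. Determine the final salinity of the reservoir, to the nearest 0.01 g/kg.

After mixing: salt = 19,500,000×12.5 + 17,400,000×30.8 = 779,670,000; volume = 36,900,000 m³
After evaporation: salt unchanged = 779,670,000; volume = 36,900,000 − 4,200,000 = 32,700,000 m³
S = 779,670,000 / 32,700,000 = 23.8431 g/kg

23.84 g/kg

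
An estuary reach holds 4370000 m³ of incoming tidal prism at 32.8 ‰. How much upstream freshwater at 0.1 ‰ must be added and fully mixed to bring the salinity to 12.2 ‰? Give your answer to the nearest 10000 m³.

Salt balance: 4,370,000×32.8 + V×0.1 = (4,370,000+V)×12.2
143,336,000 + 0.1V = 53,314,000 + 12.2V
90,022,000 = 12.1V
V = 7,439,834.71 m³

7440000 m³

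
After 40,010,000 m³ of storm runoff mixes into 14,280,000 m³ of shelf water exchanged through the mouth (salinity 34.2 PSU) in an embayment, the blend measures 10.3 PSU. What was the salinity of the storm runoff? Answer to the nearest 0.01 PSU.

Salt balance: 14,280,000×34.2 + 40,010,000×S = 54,290,000×10.3
488,376,000 + 40,010,000·S = 559,187,000
S = (559,187,000 − 488,376,000) / 40,010,000 = 1.7698 PSU

1.77 PSU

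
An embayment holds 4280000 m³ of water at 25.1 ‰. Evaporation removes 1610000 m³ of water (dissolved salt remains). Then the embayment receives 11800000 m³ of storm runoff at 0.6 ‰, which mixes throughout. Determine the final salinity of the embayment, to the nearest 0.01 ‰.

7.91 ‰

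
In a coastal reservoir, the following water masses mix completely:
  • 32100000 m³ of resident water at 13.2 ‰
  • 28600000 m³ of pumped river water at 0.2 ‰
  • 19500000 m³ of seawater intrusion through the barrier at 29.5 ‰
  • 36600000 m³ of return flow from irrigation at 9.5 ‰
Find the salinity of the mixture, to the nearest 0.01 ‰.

11.58 ‰

Weighted by volume,
salt = 32,100,000×13.2 + 28,600,000×0.2 + 19,500,000×29.5 + 36,600,000×9.5 = 423,720,000 + 5,720,000 + 575,250,000 + 347,700,000 = 1,352,390,000
volume = 32,100,000 + 28,600,000 + 19,500,000 + 36,600,000 = 116,800,000 m³
S = 1,352,390,000 / 116,800,000 = 11.5787 ‰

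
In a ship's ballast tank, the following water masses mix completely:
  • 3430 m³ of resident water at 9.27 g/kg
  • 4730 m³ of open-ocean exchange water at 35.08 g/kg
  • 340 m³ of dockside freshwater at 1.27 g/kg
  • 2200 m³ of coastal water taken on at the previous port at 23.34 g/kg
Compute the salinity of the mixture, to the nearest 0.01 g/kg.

By conservation of dissolved salt,
salt = 3,430×9.27 + 4,730×35.08 + 340×1.27 + 2,200×23.34 = 31,796.1 + 165,928.4 + 431.8 + 51,348 = 249,504.3
volume = 3,430 + 4,730 + 340 + 2,200 = 10,700 m³
S = 249,504.3 / 10,700 = 23.3182 g/kg

23.32 g/kg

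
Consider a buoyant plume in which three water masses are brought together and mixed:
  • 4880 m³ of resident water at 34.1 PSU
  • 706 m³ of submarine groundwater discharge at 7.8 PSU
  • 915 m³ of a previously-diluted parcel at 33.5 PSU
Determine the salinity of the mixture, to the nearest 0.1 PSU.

31.2 PSU

By conservation of dissolved salt,
salt = 4,880×34.1 + 706×7.8 + 915×33.5 = 166,408 + 5,506.8 + 30,652.5 = 202,567.3
volume = 4,880 + 706 + 915 = 6,501 m³
S = 202,567.3 / 6,501 = 31.159 PSU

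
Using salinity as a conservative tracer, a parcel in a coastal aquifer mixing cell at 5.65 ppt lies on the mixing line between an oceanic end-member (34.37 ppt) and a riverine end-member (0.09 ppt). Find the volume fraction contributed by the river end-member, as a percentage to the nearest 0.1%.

83.8%

Let f be the freshwater fraction. Salt balance per unit volume:
f×0.09 + (1−f)×34.37 = 5.65
f = (34.37 − 5.65) / (34.37 − 0.09) = 28.72/34.28 = 0.8378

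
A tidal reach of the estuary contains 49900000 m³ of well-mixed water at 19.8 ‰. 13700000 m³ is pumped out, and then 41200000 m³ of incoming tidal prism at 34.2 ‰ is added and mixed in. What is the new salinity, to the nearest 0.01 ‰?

27.47 ‰

Remaining after removal: 36,200,000 m³ at 19.8 ‰ (salt = 716,760,000)
After addition: salt = 716,760,000 + 41,200,000×34.2 = 2,125,800,000; volume = 77,400,000 m³
S = 2,125,800,000 / 77,400,000 = 27.4651 ‰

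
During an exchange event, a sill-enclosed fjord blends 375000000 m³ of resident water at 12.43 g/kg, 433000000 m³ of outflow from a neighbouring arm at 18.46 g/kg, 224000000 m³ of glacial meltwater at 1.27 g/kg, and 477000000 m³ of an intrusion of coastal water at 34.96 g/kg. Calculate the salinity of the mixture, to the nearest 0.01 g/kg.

19.63 g/kg

Conserving salt mass:
salt = 375,000,000×12.43 + 433,000,000×18.46 + 224,000,000×1.27 + 477,000,000×34.96 = 4,661,250,000 + 7,993,180,000 + 284,480,000 + 16,675,920,000 = 29,614,830,000
volume = 375,000,000 + 433,000,000 + 224,000,000 + 477,000,000 = 1,509,000,000 m³
S = 29,614,830,000 / 1,509,000,000 = 19.6255 g/kg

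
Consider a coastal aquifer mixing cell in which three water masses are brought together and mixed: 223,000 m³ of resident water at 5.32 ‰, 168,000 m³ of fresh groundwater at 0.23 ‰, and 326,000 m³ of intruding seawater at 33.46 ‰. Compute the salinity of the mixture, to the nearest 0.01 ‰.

16.92 ‰

Mass of salt is conserved:
salt = 223,000×5.32 + 168,000×0.23 + 326,000×33.46 = 1,186,360 + 38,640 + 10,907,960 = 12,132,960
volume = 223,000 + 168,000 + 326,000 = 717,000 m³
S = 12,132,960 / 717,000 = 16.9218 ‰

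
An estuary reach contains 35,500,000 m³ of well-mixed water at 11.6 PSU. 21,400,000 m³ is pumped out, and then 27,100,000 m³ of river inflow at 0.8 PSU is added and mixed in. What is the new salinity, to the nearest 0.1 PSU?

4.5 PSU

Remaining after removal: 14,100,000 m³ at 11.6 PSU (salt = 163,560,000)
After addition: salt = 163,560,000 + 27,100,000×0.8 = 185,240,000; volume = 41,200,000 m³
S = 185,240,000 / 41,200,000 = 4.4961 PSU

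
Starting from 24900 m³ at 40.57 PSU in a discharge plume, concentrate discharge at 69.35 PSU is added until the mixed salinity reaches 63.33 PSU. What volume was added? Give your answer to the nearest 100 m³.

94100 m³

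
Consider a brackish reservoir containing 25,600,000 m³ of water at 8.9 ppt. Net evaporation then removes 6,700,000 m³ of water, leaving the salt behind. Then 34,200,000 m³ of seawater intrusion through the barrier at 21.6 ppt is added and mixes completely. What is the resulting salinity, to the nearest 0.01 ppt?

After evaporation: salt = 25,600,000×8.9 = 227,840,000; volume = 25,600,000 − 6,700,000 = 18,900,000 m³
After mixing: salt = 227,840,000 + 34,200,000×21.6 = 966,560,000; volume = 18,900,000 + 34,200,000 = 53,100,000 m³
S = 966,560,000 / 53,100,000 = 18.2026 ppt

18.20 ppt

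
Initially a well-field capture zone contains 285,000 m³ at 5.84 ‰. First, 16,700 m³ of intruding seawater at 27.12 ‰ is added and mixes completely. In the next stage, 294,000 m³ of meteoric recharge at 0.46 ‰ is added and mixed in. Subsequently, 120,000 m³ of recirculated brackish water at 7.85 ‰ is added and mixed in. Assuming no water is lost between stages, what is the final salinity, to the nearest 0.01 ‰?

4.46 ‰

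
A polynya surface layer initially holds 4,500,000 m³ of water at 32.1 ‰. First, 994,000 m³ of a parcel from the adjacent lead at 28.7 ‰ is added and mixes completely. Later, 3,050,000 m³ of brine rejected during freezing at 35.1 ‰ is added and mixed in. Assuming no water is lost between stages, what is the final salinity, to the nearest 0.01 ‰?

32.78 ‰

By conservation of dissolved salt,
Initial salt = 4,500,000×32.1 = 144,450,000
After stage 1: salt = 144,450,000 + 994,000×28.7 = 172,977,800; volume = 5,494,000 m³; S = 31.485 ‰
After stage 2: salt = 172,977,800 + 3,050,000×35.1 = 280,032,800; volume = 8,544,000 m³
S = 280,032,800 / 8,544,000 = 32.7754 ‰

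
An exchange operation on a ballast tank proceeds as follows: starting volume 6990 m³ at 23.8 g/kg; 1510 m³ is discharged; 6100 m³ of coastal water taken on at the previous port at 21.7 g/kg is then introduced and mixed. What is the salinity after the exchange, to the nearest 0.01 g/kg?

Remaining after removal: 5,480 m³ at 23.8 g/kg (salt = 130,424)
After addition: salt = 130,424 + 6,100×21.7 = 262,794; volume = 11,580 m³
S = 262,794 / 11,580 = 22.6938 g/kg

22.69 g/kg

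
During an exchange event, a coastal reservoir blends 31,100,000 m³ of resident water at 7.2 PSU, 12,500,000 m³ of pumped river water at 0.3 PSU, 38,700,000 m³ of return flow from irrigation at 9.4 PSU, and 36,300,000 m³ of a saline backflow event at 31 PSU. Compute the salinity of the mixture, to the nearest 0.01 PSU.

By conservation of dissolved salt,
salt = 31,100,000×7.2 + 12,500,000×0.3 + 38,700,000×9.4 + 36,300,000×31 = 223,920,000 + 3,750,000 + 363,780,000 + 1,125,300,000 = 1,716,750,000
volume = 31,100,000 + 12,500,000 + 38,700,000 + 36,300,000 = 118,600,000 m³
S = 1,716,750,000 / 118,600,000 = 14.4751 PSU

14.48 PSU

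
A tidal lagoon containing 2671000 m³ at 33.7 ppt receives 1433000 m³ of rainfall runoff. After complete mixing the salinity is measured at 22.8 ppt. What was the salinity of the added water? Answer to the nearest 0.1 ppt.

2.5 ppt

Salt balance: 2,671,000×33.7 + 1,433,000×S = 4,104,000×22.8
90,012,700 + 1,433,000·S = 93,571,200
S = (93,571,200 − 90,012,700) / 1,433,000 = 2.4833 ppt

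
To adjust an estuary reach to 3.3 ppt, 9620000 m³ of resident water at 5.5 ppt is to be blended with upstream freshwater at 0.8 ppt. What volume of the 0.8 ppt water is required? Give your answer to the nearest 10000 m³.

8470000 m³

Salt balance: 9,620,000×5.5 + V×0.8 = (9,620,000+V)×3.3
52,910,000 + 0.8V = 31,746,000 + 3.3V
21,164,000 = 2.5V
V = 8,465,600 m³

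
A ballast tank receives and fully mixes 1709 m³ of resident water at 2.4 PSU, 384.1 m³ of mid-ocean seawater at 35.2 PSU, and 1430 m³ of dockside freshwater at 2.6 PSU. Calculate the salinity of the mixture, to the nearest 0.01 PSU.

Conserving salt mass:
salt = 1,709×2.4 + 384.1×35.2 + 1,430×2.6 = 4,101.6 + 13,520.32 + 3,718 = 21,339.92
volume = 1,709 + 384.1 + 1,430 = 3,523.1 m³
S = 21,339.92 / 3,523.1 = 6.0571 PSU

6.06 PSU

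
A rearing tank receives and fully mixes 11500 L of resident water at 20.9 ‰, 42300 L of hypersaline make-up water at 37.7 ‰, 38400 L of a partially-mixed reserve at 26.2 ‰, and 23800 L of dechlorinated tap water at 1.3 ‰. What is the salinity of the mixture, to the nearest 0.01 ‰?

24.76 ‰

Weighted by volume,
salt = 11,500×20.9 + 42,300×37.7 + 38,400×26.2 + 23,800×1.3 = 240,350 + 1,594,710 + 1,006,080 + 30,940 = 2,872,080
volume = 11,500 + 42,300 + 38,400 + 23,800 = 116,000 L
S = 2,872,080 / 116,000 = 24.7593 ‰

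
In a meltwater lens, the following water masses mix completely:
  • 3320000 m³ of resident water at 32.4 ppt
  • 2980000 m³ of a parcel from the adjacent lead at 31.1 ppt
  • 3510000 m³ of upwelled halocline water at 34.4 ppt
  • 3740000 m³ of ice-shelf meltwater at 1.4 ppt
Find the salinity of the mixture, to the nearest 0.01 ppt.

24.08 ppt

Total salt / total volume:
salt = 3,320,000×32.4 + 2,980,000×31.1 + 3,510,000×34.4 + 3,740,000×1.4 = 107,568,000 + 92,678,000 + 120,744,000 + 5,236,000 = 326,226,000
volume = 3,320,000 + 2,980,000 + 3,510,000 + 3,740,000 = 13,550,000 m³
S = 326,226,000 / 13,550,000 = 24.0757 ppt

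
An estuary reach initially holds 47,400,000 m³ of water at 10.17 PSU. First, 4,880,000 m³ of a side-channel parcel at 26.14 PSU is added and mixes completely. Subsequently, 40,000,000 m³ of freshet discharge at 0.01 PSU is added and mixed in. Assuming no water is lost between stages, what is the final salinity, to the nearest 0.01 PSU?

Conserving salt mass:
Initial salt = 47,400,000×10.17 = 482,058,000
After stage 1: salt = 482,058,000 + 4,880,000×26.14 = 609,621,200; volume = 52,280,000 m³; S = 11.661 PSU
After stage 2: salt = 609,621,200 + 40,000,000×0.01 = 610,021,200; volume = 92,280,000 m³
S = 610,021,200 / 92,280,000 = 6.6105 PSU

6.61 PSU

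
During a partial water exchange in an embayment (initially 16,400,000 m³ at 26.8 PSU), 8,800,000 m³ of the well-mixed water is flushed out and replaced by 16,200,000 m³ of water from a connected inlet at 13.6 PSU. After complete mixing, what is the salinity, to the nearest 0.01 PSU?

Remaining after removal: 7,600,000 m³ at 26.8 PSU (salt = 203,680,000)
After addition: salt = 203,680,000 + 16,200,000×13.6 = 424,000,000; volume = 23,800,000 m³
S = 424,000,000 / 23,800,000 = 17.8151 PSU

17.82 PSU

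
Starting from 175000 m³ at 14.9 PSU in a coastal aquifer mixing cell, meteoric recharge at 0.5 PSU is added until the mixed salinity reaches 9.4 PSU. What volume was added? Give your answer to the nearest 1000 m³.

108000 m³

Salt balance: 175,000×14.9 + V×0.5 = (175,000+V)×9.4
2,607,500 + 0.5V = 1,645,000 + 9.4V
962,500 = 8.9V
V = 108,146.07 m³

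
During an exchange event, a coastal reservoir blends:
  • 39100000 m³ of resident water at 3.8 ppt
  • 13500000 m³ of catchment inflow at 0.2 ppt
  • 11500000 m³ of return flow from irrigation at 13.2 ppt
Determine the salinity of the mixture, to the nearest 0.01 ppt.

Weighted by volume,
salt = 39,100,000×3.8 + 13,500,000×0.2 + 11,500,000×13.2 = 148,580,000 + 2,700,000 + 151,800,000 = 303,080,000
volume = 39,100,000 + 13,500,000 + 11,500,000 = 64,100,000 m³
S = 303,080,000 / 64,100,000 = 4.7282 ppt

4.73 ppt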